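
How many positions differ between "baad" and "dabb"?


Comparing "baad" and "dabb" position by position:
  Position 0: 'b' vs 'd' => DIFFER
  Position 1: 'a' vs 'a' => same
  Position 2: 'a' vs 'b' => DIFFER
  Position 3: 'd' vs 'b' => DIFFER
Positions that differ: 3

3


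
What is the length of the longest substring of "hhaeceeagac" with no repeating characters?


Input: "hhaeceeagac"
Sliding window (track last position of each char):
  Position 0 ('h'): window [0,0] length 1 -- new best
  Position 1 ('h'): repeat (last at 0), move window start to 1
  Position 1 ('h'): window [1,1] length 1
  Position 2 ('a'): window [1,2] length 2 -- new best
  Position 3 ('e'): window [1,3] length 3 -- new best
  Position 4 ('c'): window [1,4] length 4 -- new best
  Position 5 ('e'): repeat (last at 3), move window start to 4
  Position 5 ('e'): window [4,5] length 2
  Position 6 ('e'): repeat (last at 5), move window start to 6
  Position 6 ('e'): window [6,6] length 1
  Position 7 ('a'): window [6,7] length 2
  Position 8 ('g'): window [6,8] length 3
  Position 9 ('a'): repeat (last at 7), move window start to 8
  Position 9 ('a'): window [8,9] length 2
  Position 10 ('c'): window [8,10] length 3
Longest substring with no repeats: "haec" with length 4

4


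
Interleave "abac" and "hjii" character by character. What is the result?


Interleaving "abac" and "hjii":
  Position 0: 'a' from first, 'h' from second => "ah"
  Position 1: 'b' from first, 'j' from second => "bj"
  Position 2: 'a' from first, 'i' from second => "ai"
  Position 3: 'c' from first, 'i' from second => "ci"
Result: ahbjaici

ahbjaici


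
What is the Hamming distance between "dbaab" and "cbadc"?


Comparing "dbaab" and "cbadc" position by position:
  Position 0: 'd' vs 'c' => differ
  Position 1: 'b' vs 'b' => same
  Position 2: 'a' vs 'a' => same
  Position 3: 'a' vs 'd' => differ
  Position 4: 'b' vs 'c' => differ
Total differences (Hamming distance): 3

3


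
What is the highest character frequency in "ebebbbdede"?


Input: ebebbbdede
Character counts:
  'b': 4
  'd': 2
  'e': 4
Maximum frequency: 4

4


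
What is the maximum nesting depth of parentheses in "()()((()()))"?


Input: "()()((()()))"
Tracking depth:
  Position 0 '(': depth becomes 1
  Position 1 ')': depth becomes 0
  Position 2 '(': depth becomes 1
  Position 3 ')': depth becomes 0
  Position 4 '(': depth becomes 1
  Position 5 '(': depth becomes 2
  Position 6 '(': depth becomes 3
  Position 7 ')': depth becomes 2
  Position 8 '(': depth becomes 3
  Position 9 ')': depth becomes 2
  Position 10 ')': depth becomes 1
  Position 11 ')': depth becomes 0
Maximum depth reached: 3

3


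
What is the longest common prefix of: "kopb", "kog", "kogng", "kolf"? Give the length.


Words: kopb, kog, kogng, kolf
  Position 0: all 'k' => match
  Position 1: all 'o' => match
  Position 2: ('p', 'g', 'g', 'l') => mismatch, stop
LCP = "ko" (length 2)

2


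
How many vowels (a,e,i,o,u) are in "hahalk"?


Input: hahalk
Checking each character:
  'h' at position 0: consonant
  'a' at position 1: vowel (running total: 1)
  'h' at position 2: consonant
  'a' at position 3: vowel (running total: 2)
  'l' at position 4: consonant
  'k' at position 5: consonant
Total vowels: 2

2


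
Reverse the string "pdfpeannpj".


Input: pdfpeannpj
Reading characters right to left:
  Position 9: 'j'
  Position 8: 'p'
  Position 7: 'n'
  Position 6: 'n'
  Position 5: 'a'
  Position 4: 'e'
  Position 3: 'p'
  Position 2: 'f'
  Position 1: 'd'
  Position 0: 'p'
Reversed: jpnnaepfdp

jpnnaepfdp


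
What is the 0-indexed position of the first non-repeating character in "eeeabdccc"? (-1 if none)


Input: eeeabdccc
Character frequencies:
  'a': 1
  'b': 1
  'c': 3
  'd': 1
  'e': 3
Scanning left to right for freq == 1:
  Position 0 ('e'): freq=3, skip
  Position 1 ('e'): freq=3, skip
  Position 2 ('e'): freq=3, skip
  Position 3 ('a'): unique! => answer = 3

3


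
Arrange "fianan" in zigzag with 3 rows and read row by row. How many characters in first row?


Zigzag "fianan" into 3 rows:
Placing characters:
  'f' => row 0
  'i' => row 1
  'a' => row 2
  'n' => row 1
  'a' => row 0
  'n' => row 1
Rows:
  Row 0: "fa"
  Row 1: "inn"
  Row 2: "a"
First row length: 2

2


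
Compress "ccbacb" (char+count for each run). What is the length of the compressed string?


Input: ccbacb
Runs:
  'c' x 2 => "c2"
  'b' x 1 => "b1"
  'a' x 1 => "a1"
  'c' x 1 => "c1"
  'b' x 1 => "b1"
Compressed: "c2b1a1c1b1"
Compressed length: 10

10


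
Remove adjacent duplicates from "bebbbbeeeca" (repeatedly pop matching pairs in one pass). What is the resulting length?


Input: bebbbbeeeca
Stack-based adjacent duplicate removal:
  Read 'b': push. Stack: b
  Read 'e': push. Stack: be
  Read 'b': push. Stack: beb
  Read 'b': matches stack top 'b' => pop. Stack: be
  Read 'b': push. Stack: beb
  Read 'b': matches stack top 'b' => pop. Stack: be
  Read 'e': matches stack top 'e' => pop. Stack: b
  Read 'e': push. Stack: be
  Read 'e': matches stack top 'e' => pop. Stack: b
  Read 'c': push. Stack: bc
  Read 'a': push. Stack: bca
Final stack: "bca" (length 3)

3


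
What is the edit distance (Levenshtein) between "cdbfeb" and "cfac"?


Computing edit distance: "cdbfeb" -> "cfac"
DP table:
           c    f    a    c
      0    1    2    3    4
  c   1    0    1    2    3
  d   2    1    1    2    3
  b   3    2    2    2    3
  f   4    3    2    3    3
  e   5    4    3    3    4
  b   6    5    4    4    4
Edit distance = dp[6][4] = 4

4


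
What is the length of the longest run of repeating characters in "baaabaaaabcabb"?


Input: "baaabaaaabcabb"
Scanning for longest run:
  Position 1 ('a'): new char, reset run to 1
  Position 2 ('a'): continues run of 'a', length=2
  Position 3 ('a'): continues run of 'a', length=3
  Position 4 ('b'): new char, reset run to 1
  Position 5 ('a'): new char, reset run to 1
  Position 6 ('a'): continues run of 'a', length=2
  Position 7 ('a'): continues run of 'a', length=3
  Position 8 ('a'): continues run of 'a', length=4
  Position 9 ('b'): new char, reset run to 1
  Position 10 ('c'): new char, reset run to 1
  Position 11 ('a'): new char, reset run to 1
  Position 12 ('b'): new char, reset run to 1
  Position 13 ('b'): continues run of 'b', length=2
Longest run: 'a' with length 4

4


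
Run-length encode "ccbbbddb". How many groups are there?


Input: ccbbbddb
Scanning for consecutive runs:
  Group 1: 'c' x 2 (positions 0-1)
  Group 2: 'b' x 3 (positions 2-4)
  Group 3: 'd' x 2 (positions 5-6)
  Group 4: 'b' x 1 (positions 7-7)
Total groups: 4

4


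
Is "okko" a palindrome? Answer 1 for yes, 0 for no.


Input: okko
Reversed: okko
  Compare pos 0 ('o') with pos 3 ('o'): match
  Compare pos 1 ('k') with pos 2 ('k'): match
Result: palindrome

1


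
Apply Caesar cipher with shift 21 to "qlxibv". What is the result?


Caesar cipher: shift "qlxibv" by 21
  'q' (pos 16) + 21 = pos 11 = 'l'
  'l' (pos 11) + 21 = pos 6 = 'g'
  'x' (pos 23) + 21 = pos 18 = 's'
  'i' (pos 8) + 21 = pos 3 = 'd'
  'b' (pos 1) + 21 = pos 22 = 'w'
  'v' (pos 21) + 21 = pos 16 = 'q'
Result: lgsdwq

lgsdwq


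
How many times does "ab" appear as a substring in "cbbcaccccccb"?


Searching for "ab" in "cbbcaccccccb"
Scanning each position:
  Position 0: "cb" => no
  Position 1: "bb" => no
  Position 2: "bc" => no
  Position 3: "ca" => no
  Position 4: "ac" => no
  Position 5: "cc" => no
  Position 6: "cc" => no
  Position 7: "cc" => no
  Position 8: "cc" => no
  Position 9: "cc" => no
  Position 10: "cb" => no
Total occurrences: 0

0


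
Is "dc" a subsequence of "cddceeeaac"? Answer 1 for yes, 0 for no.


Check if "dc" is a subsequence of "cddceeeaac"
Greedy scan:
  Position 0 ('c'): no match needed
  Position 1 ('d'): matches sub[0] = 'd'
  Position 2 ('d'): no match needed
  Position 3 ('c'): matches sub[1] = 'c'
  Position 4 ('e'): no match needed
  Position 5 ('e'): no match needed
  Position 6 ('e'): no match needed
  Position 7 ('a'): no match needed
  Position 8 ('a'): no match needed
  Position 9 ('c'): no match needed
All 2 characters matched => is a subsequence

1


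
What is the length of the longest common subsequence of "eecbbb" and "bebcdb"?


LCS of "eecbbb" and "bebcdb"
DP table:
           b    e    b    c    d    b
      0    0    0    0    0    0    0
  e   0    0    1    1    1    1    1
  e   0    0    1    1    1    1    1
  c   0    0    1    1    2    2    2
  b   0    1    1    2    2    2    3
  b   0    1    1    2    2    2    3
  b   0    1    1    2    2    2    3
LCS length = dp[6][6] = 3

3


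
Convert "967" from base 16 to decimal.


Input: "967" in base 16
Positional expansion:
  Digit '9' (value 9) x 16^2 = 2304
  Digit '6' (value 6) x 16^1 = 96
  Digit '7' (value 7) x 16^0 = 7
Sum = 2407

2407


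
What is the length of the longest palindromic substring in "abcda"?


Input: "abcda"
Checking substrings for palindromes:
  No multi-char palindromic substrings found
Longest palindromic substring: "a" with length 1

1


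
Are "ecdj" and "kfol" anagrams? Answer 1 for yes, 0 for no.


Strings: "ecdj", "kfol"
Sorted first:  cdej
Sorted second: fklo
Differ at position 0: 'c' vs 'f' => not anagrams

0


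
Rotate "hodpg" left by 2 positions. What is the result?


Input: "hodpg", rotate left by 2
First 2 characters: "ho"
Remaining characters: "dpg"
Concatenate remaining + first: "dpg" + "ho" = "dpgho"

dpgho


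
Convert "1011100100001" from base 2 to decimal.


Input: "1011100100001" in base 2
Positional expansion:
  Digit '1' (value 1) x 2^12 = 4096
  Digit '0' (value 0) x 2^11 = 0
  Digit '1' (value 1) x 2^10 = 1024
  Digit '1' (value 1) x 2^9 = 512
  Digit '1' (value 1) x 2^8 = 256
  Digit '0' (value 0) x 2^7 = 0
  Digit '0' (value 0) x 2^6 = 0
  Digit '1' (value 1) x 2^5 = 32
  Digit '0' (value 0) x 2^4 = 0
  Digit '0' (value 0) x 2^3 = 0
  Digit '0' (value 0) x 2^2 = 0
  Digit '0' (value 0) x 2^1 = 0
  Digit '1' (value 1) x 2^0 = 1
Sum = 5921

5921


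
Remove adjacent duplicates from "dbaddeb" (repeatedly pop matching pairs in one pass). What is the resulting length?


Input: dbaddeb
Stack-based adjacent duplicate removal:
  Read 'd': push. Stack: d
  Read 'b': push. Stack: db
  Read 'a': push. Stack: dba
  Read 'd': push. Stack: dbad
  Read 'd': matches stack top 'd' => pop. Stack: dba
  Read 'e': push. Stack: dbae
  Read 'b': push. Stack: dbaeb
Final stack: "dbaeb" (length 5)

5


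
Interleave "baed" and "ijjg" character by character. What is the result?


Interleaving "baed" and "ijjg":
  Position 0: 'b' from first, 'i' from second => "bi"
  Position 1: 'a' from first, 'j' from second => "aj"
  Position 2: 'e' from first, 'j' from second => "ej"
  Position 3: 'd' from first, 'g' from second => "dg"
Result: biajejdg

biajejdg


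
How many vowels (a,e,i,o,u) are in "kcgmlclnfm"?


Input: kcgmlclnfm
Checking each character:
  'k' at position 0: consonant
  'c' at position 1: consonant
  'g' at position 2: consonant
  'm' at position 3: consonant
  'l' at position 4: consonant
  'c' at position 5: consonant
  'l' at position 6: consonant
  'n' at position 7: consonant
  'f' at position 8: consonant
  'm' at position 9: consonant
Total vowels: 0

0


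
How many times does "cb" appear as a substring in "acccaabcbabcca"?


Searching for "cb" in "acccaabcbabcca"
Scanning each position:
  Position 0: "ac" => no
  Position 1: "cc" => no
  Position 2: "cc" => no
  Position 3: "ca" => no
  Position 4: "aa" => no
  Position 5: "ab" => no
  Position 6: "bc" => no
  Position 7: "cb" => MATCH
  Position 8: "ba" => no
  Position 9: "ab" => no
  Position 10: "bc" => no
  Position 11: "cc" => no
  Position 12: "ca" => no
Total occurrences: 1

1


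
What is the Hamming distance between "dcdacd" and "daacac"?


Comparing "dcdacd" and "daacac" position by position:
  Position 0: 'd' vs 'd' => same
  Position 1: 'c' vs 'a' => differ
  Position 2: 'd' vs 'a' => differ
  Position 3: 'a' vs 'c' => differ
  Position 4: 'c' vs 'a' => differ
  Position 5: 'd' vs 'c' => differ
Total differences (Hamming distance): 5

5


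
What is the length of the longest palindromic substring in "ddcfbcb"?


Input: "ddcfbcb"
Checking substrings for palindromes:
  [4:7] "bcb" (len 3) => palindrome
  [0:2] "dd" (len 2) => palindrome
Longest palindromic substring: "bcb" with length 3

3


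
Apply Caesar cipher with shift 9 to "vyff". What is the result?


Caesar cipher: shift "vyff" by 9
  'v' (pos 21) + 9 = pos 4 = 'e'
  'y' (pos 24) + 9 = pos 7 = 'h'
  'f' (pos 5) + 9 = pos 14 = 'o'
  'f' (pos 5) + 9 = pos 14 = 'o'
Result: ehoo

ehoo


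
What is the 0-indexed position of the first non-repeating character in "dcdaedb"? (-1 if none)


Input: dcdaedb
Character frequencies:
  'a': 1
  'b': 1
  'c': 1
  'd': 3
  'e': 1
Scanning left to right for freq == 1:
  Position 0 ('d'): freq=3, skip
  Position 1 ('c'): unique! => answer = 1

1


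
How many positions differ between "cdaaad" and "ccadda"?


Comparing "cdaaad" and "ccadda" position by position:
  Position 0: 'c' vs 'c' => same
  Position 1: 'd' vs 'c' => DIFFER
  Position 2: 'a' vs 'a' => same
  Position 3: 'a' vs 'd' => DIFFER
  Position 4: 'a' vs 'd' => DIFFER
  Position 5: 'd' vs 'a' => DIFFER
Positions that differ: 4

4


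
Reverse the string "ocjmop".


Input: ocjmop
Reading characters right to left:
  Position 5: 'p'
  Position 4: 'o'
  Position 3: 'm'
  Position 2: 'j'
  Position 1: 'c'
  Position 0: 'o'
Reversed: pomjco

pomjco


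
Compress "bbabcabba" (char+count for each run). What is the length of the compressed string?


Input: bbabcabba
Runs:
  'b' x 2 => "b2"
  'a' x 1 => "a1"
  'b' x 1 => "b1"
  'c' x 1 => "c1"
  'a' x 1 => "a1"
  'b' x 2 => "b2"
  'a' x 1 => "a1"
Compressed: "b2a1b1c1a1b2a1"
Compressed length: 14

14


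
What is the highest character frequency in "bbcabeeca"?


Input: bbcabeeca
Character counts:
  'a': 2
  'b': 3
  'c': 2
  'e': 2
Maximum frequency: 3

3


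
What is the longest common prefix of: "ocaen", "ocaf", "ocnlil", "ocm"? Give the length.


Words: ocaen, ocaf, ocnlil, ocm
  Position 0: all 'o' => match
  Position 1: all 'c' => match
  Position 2: ('a', 'a', 'n', 'm') => mismatch, stop
LCP = "oc" (length 2)

2


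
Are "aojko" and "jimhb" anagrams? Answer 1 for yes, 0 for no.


Strings: "aojko", "jimhb"
Sorted first:  ajkoo
Sorted second: bhijm
Differ at position 0: 'a' vs 'b' => not anagrams

0


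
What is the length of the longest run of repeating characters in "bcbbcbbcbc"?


Input: "bcbbcbbcbc"
Scanning for longest run:
  Position 1 ('c'): new char, reset run to 1
  Position 2 ('b'): new char, reset run to 1
  Position 3 ('b'): continues run of 'b', length=2
  Position 4 ('c'): new char, reset run to 1
  Position 5 ('b'): new char, reset run to 1
  Position 6 ('b'): continues run of 'b', length=2
  Position 7 ('c'): new char, reset run to 1
  Position 8 ('b'): new char, reset run to 1
  Position 9 ('c'): new char, reset run to 1
Longest run: 'b' with length 2

2


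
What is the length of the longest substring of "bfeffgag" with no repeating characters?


Input: "bfeffgag"
Sliding window (track last position of each char):
  Position 0 ('b'): window [0,0] length 1 -- new best
  Position 1 ('f'): window [0,1] length 2 -- new best
  Position 2 ('e'): window [0,2] length 3 -- new best
  Position 3 ('f'): repeat (last at 1), move window start to 2
  Position 3 ('f'): window [2,3] length 2
  Position 4 ('f'): repeat (last at 3), move window start to 4
  Position 4 ('f'): window [4,4] length 1
  Position 5 ('g'): window [4,5] length 2
  Position 6 ('a'): window [4,6] length 3
  Position 7 ('g'): repeat (last at 5), move window start to 6
  Position 7 ('g'): window [6,7] length 2
Longest substring with no repeats: "bfe" with length 3

3


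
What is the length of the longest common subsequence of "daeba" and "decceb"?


LCS of "daeba" and "decceb"
DP table:
           d    e    c    c    e    b
      0    0    0    0    0    0    0
  d   0    1    1    1    1    1    1
  a   0    1    1    1    1    1    1
  e   0    1    2    2    2    2    2
  b   0    1    2    2    2    2    3
  a   0    1    2    2    2    2    3
LCS length = dp[5][6] = 3

3


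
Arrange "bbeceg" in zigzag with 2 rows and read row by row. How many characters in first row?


Zigzag "bbeceg" into 2 rows:
Placing characters:
  'b' => row 0
  'b' => row 1
  'e' => row 0
  'c' => row 1
  'e' => row 0
  'g' => row 1
Rows:
  Row 0: "bee"
  Row 1: "bcg"
First row length: 3

3


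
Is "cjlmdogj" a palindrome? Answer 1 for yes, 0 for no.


Input: cjlmdogj
Reversed: jgodmljc
  Compare pos 0 ('c') with pos 7 ('j'): MISMATCH
  Compare pos 1 ('j') with pos 6 ('g'): MISMATCH
  Compare pos 2 ('l') with pos 5 ('o'): MISMATCH
  Compare pos 3 ('m') with pos 4 ('d'): MISMATCH
Result: not a palindrome

0


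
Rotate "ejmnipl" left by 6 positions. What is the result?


Input: "ejmnipl", rotate left by 6
First 6 characters: "ejmnip"
Remaining characters: "l"
Concatenate remaining + first: "l" + "ejmnip" = "lejmnip"

lejmnip


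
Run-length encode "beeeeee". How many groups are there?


Input: beeeeee
Scanning for consecutive runs:
  Group 1: 'b' x 1 (positions 0-0)
  Group 2: 'e' x 6 (positions 1-6)
Total groups: 2

2


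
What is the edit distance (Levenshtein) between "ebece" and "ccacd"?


Computing edit distance: "ebece" -> "ccacd"
DP table:
           c    c    a    c    d
      0    1    2    3    4    5
  e   1    1    2    3    4    5
  b   2    2    2    3    4    5
  e   3    3    3    3    4    5
  c   4    3    3    4    3    4
  e   5    4    4    4    4    4
Edit distance = dp[5][5] = 4

4


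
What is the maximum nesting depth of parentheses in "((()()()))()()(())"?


Input: "((()()()))()()(())"
Tracking depth:
  Position 0 '(': depth becomes 1
  Position 1 '(': depth becomes 2
  Position 2 '(': depth becomes 3
  Position 3 ')': depth becomes 2
  Position 4 '(': depth becomes 3
  Position 5 ')': depth becomes 2
  Position 6 '(': depth becomes 3
  Position 7 ')': depth becomes 2
  Position 8 ')': depth becomes 1
  Position 9 ')': depth becomes 0
  Position 10 '(': depth becomes 1
  Position 11 ')': depth becomes 0
  Position 12 '(': depth becomes 1
  Position 13 ')': depth becomes 0
  Position 14 '(': depth becomes 1
  Position 15 '(': depth becomes 2
  Position 16 ')': depth becomes 1
  Position 17 ')': depth becomes 0
Maximum depth reached: 3

3


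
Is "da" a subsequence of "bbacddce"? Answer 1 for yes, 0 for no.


Check if "da" is a subsequence of "bbacddce"
Greedy scan:
  Position 0 ('b'): no match needed
  Position 1 ('b'): no match needed
  Position 2 ('a'): no match needed
  Position 3 ('c'): no match needed
  Position 4 ('d'): matches sub[0] = 'd'
  Position 5 ('d'): no match needed
  Position 6 ('c'): no match needed
  Position 7 ('e'): no match needed
Only matched 1/2 characters => not a subsequence

0


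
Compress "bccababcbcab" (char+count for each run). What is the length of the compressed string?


Input: bccababcbcab
Runs:
  'b' x 1 => "b1"
  'c' x 2 => "c2"
  'a' x 1 => "a1"
  'b' x 1 => "b1"
  'a' x 1 => "a1"
  'b' x 1 => "b1"
  'c' x 1 => "c1"
  'b' x 1 => "b1"
  'c' x 1 => "c1"
  'a' x 1 => "a1"
  'b' x 1 => "b1"
Compressed: "b1c2a1b1a1b1c1b1c1a1b1"
Compressed length: 22

22


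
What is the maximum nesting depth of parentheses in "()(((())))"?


Input: "()(((())))"
Tracking depth:
  Position 0 '(': depth becomes 1
  Position 1 ')': depth becomes 0
  Position 2 '(': depth becomes 1
  Position 3 '(': depth becomes 2
  Position 4 '(': depth becomes 3
  Position 5 '(': depth becomes 4
  Position 6 ')': depth becomes 3
  Position 7 ')': depth becomes 2
  Position 8 ')': depth becomes 1
  Position 9 ')': depth becomes 0
Maximum depth reached: 4

4


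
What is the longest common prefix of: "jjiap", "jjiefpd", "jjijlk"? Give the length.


Words: jjiap, jjiefpd, jjijlk
  Position 0: all 'j' => match
  Position 1: all 'j' => match
  Position 2: all 'i' => match
  Position 3: ('a', 'e', 'j') => mismatch, stop
LCP = "jji" (length 3)

3


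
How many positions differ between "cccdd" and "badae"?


Comparing "cccdd" and "badae" position by position:
  Position 0: 'c' vs 'b' => DIFFER
  Position 1: 'c' vs 'a' => DIFFER
  Position 2: 'c' vs 'd' => DIFFER
  Position 3: 'd' vs 'a' => DIFFER
  Position 4: 'd' vs 'e' => DIFFER
Positions that differ: 5

5


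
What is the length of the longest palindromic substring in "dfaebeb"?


Input: "dfaebeb"
Checking substrings for palindromes:
  [3:6] "ebe" (len 3) => palindrome
  [4:7] "beb" (len 3) => palindrome
Longest palindromic substring: "ebe" with length 3

3


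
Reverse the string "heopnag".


Input: heopnag
Reading characters right to left:
  Position 6: 'g'
  Position 5: 'a'
  Position 4: 'n'
  Position 3: 'p'
  Position 2: 'o'
  Position 1: 'e'
  Position 0: 'h'
Reversed: ganpoeh

ganpoeh


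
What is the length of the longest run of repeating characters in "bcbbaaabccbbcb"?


Input: "bcbbaaabccbbcb"
Scanning for longest run:
  Position 1 ('c'): new char, reset run to 1
  Position 2 ('b'): new char, reset run to 1
  Position 3 ('b'): continues run of 'b', length=2
  Position 4 ('a'): new char, reset run to 1
  Position 5 ('a'): continues run of 'a', length=2
  Position 6 ('a'): continues run of 'a', length=3
  Position 7 ('b'): new char, reset run to 1
  Position 8 ('c'): new char, reset run to 1
  Position 9 ('c'): continues run of 'c', length=2
  Position 10 ('b'): new char, reset run to 1
  Position 11 ('b'): continues run of 'b', length=2
  Position 12 ('c'): new char, reset run to 1
  Position 13 ('b'): new char, reset run to 1
Longest run: 'a' with length 3

3


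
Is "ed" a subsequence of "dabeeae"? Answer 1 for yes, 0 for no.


Check if "ed" is a subsequence of "dabeeae"
Greedy scan:
  Position 0 ('d'): no match needed
  Position 1 ('a'): no match needed
  Position 2 ('b'): no match needed
  Position 3 ('e'): matches sub[0] = 'e'
  Position 4 ('e'): no match needed
  Position 5 ('a'): no match needed
  Position 6 ('e'): no match needed
Only matched 1/2 characters => not a subsequence

0


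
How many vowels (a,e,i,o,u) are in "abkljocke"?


Input: abkljocke
Checking each character:
  'a' at position 0: vowel (running total: 1)
  'b' at position 1: consonant
  'k' at position 2: consonant
  'l' at position 3: consonant
  'j' at position 4: consonant
  'o' at position 5: vowel (running total: 2)
  'c' at position 6: consonant
  'k' at position 7: consonant
  'e' at position 8: vowel (running total: 3)
Total vowels: 3

3


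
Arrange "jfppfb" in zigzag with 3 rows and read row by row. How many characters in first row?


Zigzag "jfppfb" into 3 rows:
Placing characters:
  'j' => row 0
  'f' => row 1
  'p' => row 2
  'p' => row 1
  'f' => row 0
  'b' => row 1
Rows:
  Row 0: "jf"
  Row 1: "fpb"
  Row 2: "p"
First row length: 2

2


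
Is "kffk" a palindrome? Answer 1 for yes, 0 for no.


Input: kffk
Reversed: kffk
  Compare pos 0 ('k') with pos 3 ('k'): match
  Compare pos 1 ('f') with pos 2 ('f'): match
Result: palindrome

1


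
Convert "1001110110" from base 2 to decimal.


Input: "1001110110" in base 2
Positional expansion:
  Digit '1' (value 1) x 2^9 = 512
  Digit '0' (value 0) x 2^8 = 0
  Digit '0' (value 0) x 2^7 = 0
  Digit '1' (value 1) x 2^6 = 64
  Digit '1' (value 1) x 2^5 = 32
  Digit '1' (value 1) x 2^4 = 16
  Digit '0' (value 0) x 2^3 = 0
  Digit '1' (value 1) x 2^2 = 4
  Digit '1' (value 1) x 2^1 = 2
  Digit '0' (value 0) x 2^0 = 0
Sum = 630

630


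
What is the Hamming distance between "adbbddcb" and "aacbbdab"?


Comparing "adbbddcb" and "aacbbdab" position by position:
  Position 0: 'a' vs 'a' => same
  Position 1: 'd' vs 'a' => differ
  Position 2: 'b' vs 'c' => differ
  Position 3: 'b' vs 'b' => same
  Position 4: 'd' vs 'b' => differ
  Position 5: 'd' vs 'd' => same
  Position 6: 'c' vs 'a' => differ
  Position 7: 'b' vs 'b' => same
Total differences (Hamming distance): 4

4


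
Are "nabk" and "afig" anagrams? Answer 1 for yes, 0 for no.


Strings: "nabk", "afig"
Sorted first:  abkn
Sorted second: afgi
Differ at position 1: 'b' vs 'f' => not anagrams

0


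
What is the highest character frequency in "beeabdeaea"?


Input: beeabdeaea
Character counts:
  'a': 3
  'b': 2
  'd': 1
  'e': 4
Maximum frequency: 4

4


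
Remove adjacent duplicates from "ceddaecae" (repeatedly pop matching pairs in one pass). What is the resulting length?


Input: ceddaecae
Stack-based adjacent duplicate removal:
  Read 'c': push. Stack: c
  Read 'e': push. Stack: ce
  Read 'd': push. Stack: ced
  Read 'd': matches stack top 'd' => pop. Stack: ce
  Read 'a': push. Stack: cea
  Read 'e': push. Stack: ceae
  Read 'c': push. Stack: ceaec
  Read 'a': push. Stack: ceaeca
  Read 'e': push. Stack: ceaecae
Final stack: "ceaecae" (length 7)

7


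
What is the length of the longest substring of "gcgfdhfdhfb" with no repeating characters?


Input: "gcgfdhfdhfb"
Sliding window (track last position of each char):
  Position 0 ('g'): window [0,0] length 1 -- new best
  Position 1 ('c'): window [0,1] length 2 -- new best
  Position 2 ('g'): repeat (last at 0), move window start to 1
  Position 2 ('g'): window [1,2] length 2
  Position 3 ('f'): window [1,3] length 3 -- new best
  Position 4 ('d'): window [1,4] length 4 -- new best
  Position 5 ('h'): window [1,5] length 5 -- new best
  Position 6 ('f'): repeat (last at 3), move window start to 4
  Position 6 ('f'): window [4,6] length 3
  Position 7 ('d'): repeat (last at 4), move window start to 5
  Position 7 ('d'): window [5,7] length 3
  Position 8 ('h'): repeat (last at 5), move window start to 6
  Position 8 ('h'): window [6,8] length 3
  Position 9 ('f'): repeat (last at 6), move window start to 7
  Position 9 ('f'): window [7,9] length 3
  Position 10 ('b'): window [7,10] length 4
Longest substring with no repeats: "cgfdh" with length 5

5


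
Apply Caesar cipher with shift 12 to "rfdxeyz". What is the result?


Caesar cipher: shift "rfdxeyz" by 12
  'r' (pos 17) + 12 = pos 3 = 'd'
  'f' (pos 5) + 12 = pos 17 = 'r'
  'd' (pos 3) + 12 = pos 15 = 'p'
  'x' (pos 23) + 12 = pos 9 = 'j'
  'e' (pos 4) + 12 = pos 16 = 'q'
  'y' (pos 24) + 12 = pos 10 = 'k'
  'z' (pos 25) + 12 = pos 11 = 'l'
Result: drpjqkl

drpjqkl


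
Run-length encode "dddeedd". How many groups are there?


Input: dddeedd
Scanning for consecutive runs:
  Group 1: 'd' x 3 (positions 0-2)
  Group 2: 'e' x 2 (positions 3-4)
  Group 3: 'd' x 2 (positions 5-6)
Total groups: 3

3


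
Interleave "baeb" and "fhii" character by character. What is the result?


Interleaving "baeb" and "fhii":
  Position 0: 'b' from first, 'f' from second => "bf"
  Position 1: 'a' from first, 'h' from second => "ah"
  Position 2: 'e' from first, 'i' from second => "ei"
  Position 3: 'b' from first, 'i' from second => "bi"
Result: bfaheibi

bfaheibi


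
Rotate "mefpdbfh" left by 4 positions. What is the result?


Input: "mefpdbfh", rotate left by 4
First 4 characters: "mefp"
Remaining characters: "dbfh"
Concatenate remaining + first: "dbfh" + "mefp" = "dbfhmefp"

dbfhmefp


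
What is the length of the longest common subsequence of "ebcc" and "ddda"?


LCS of "ebcc" and "ddda"
DP table:
           d    d    d    a
      0    0    0    0    0
  e   0    0    0    0    0
  b   0    0    0    0    0
  c   0    0    0    0    0
  c   0    0    0    0    0
LCS length = dp[4][4] = 0

0


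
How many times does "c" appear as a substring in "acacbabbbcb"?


Searching for "c" in "acacbabbbcb"
Scanning each position:
  Position 0: "a" => no
  Position 1: "c" => MATCH
  Position 2: "a" => no
  Position 3: "c" => MATCH
  Position 4: "b" => no
  Position 5: "a" => no
  Position 6: "b" => no
  Position 7: "b" => no
  Position 8: "b" => no
  Position 9: "c" => MATCH
  Position 10: "b" => no
Total occurrences: 3

3


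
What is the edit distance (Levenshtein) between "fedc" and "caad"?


Computing edit distance: "fedc" -> "caad"
DP table:
           c    a    a    d
      0    1    2    3    4
  f   1    1    2    3    4
  e   2    2    2    3    4
  d   3    3    3    3    3
  c   4    3    4    4    4
Edit distance = dp[4][4] = 4

4


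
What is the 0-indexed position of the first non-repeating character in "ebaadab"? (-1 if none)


Input: ebaadab
Character frequencies:
  'a': 3
  'b': 2
  'd': 1
  'e': 1
Scanning left to right for freq == 1:
  Position 0 ('e'): unique! => answer = 0

0


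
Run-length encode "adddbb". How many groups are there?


Input: adddbb
Scanning for consecutive runs:
  Group 1: 'a' x 1 (positions 0-0)
  Group 2: 'd' x 3 (positions 1-3)
  Group 3: 'b' x 2 (positions 4-5)
Total groups: 3

3


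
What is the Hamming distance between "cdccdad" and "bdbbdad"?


Comparing "cdccdad" and "bdbbdad" position by position:
  Position 0: 'c' vs 'b' => differ
  Position 1: 'd' vs 'd' => same
  Position 2: 'c' vs 'b' => differ
  Position 3: 'c' vs 'b' => differ
  Position 4: 'd' vs 'd' => same
  Position 5: 'a' vs 'a' => same
  Position 6: 'd' vs 'd' => same
Total differences (Hamming distance): 3

3


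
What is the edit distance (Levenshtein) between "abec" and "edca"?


Computing edit distance: "abec" -> "edca"
DP table:
           e    d    c    a
      0    1    2    3    4
  a   1    1    2    3    3
  b   2    2    2    3    4
  e   3    2    3    3    4
  c   4    3    3    3    4
Edit distance = dp[4][4] = 4

4


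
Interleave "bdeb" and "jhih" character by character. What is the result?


Interleaving "bdeb" and "jhih":
  Position 0: 'b' from first, 'j' from second => "bj"
  Position 1: 'd' from first, 'h' from second => "dh"
  Position 2: 'e' from first, 'i' from second => "ei"
  Position 3: 'b' from first, 'h' from second => "bh"
Result: bjdheibh

bjdheibh


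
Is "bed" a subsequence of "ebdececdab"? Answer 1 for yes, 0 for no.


Check if "bed" is a subsequence of "ebdececdab"
Greedy scan:
  Position 0 ('e'): no match needed
  Position 1 ('b'): matches sub[0] = 'b'
  Position 2 ('d'): no match needed
  Position 3 ('e'): matches sub[1] = 'e'
  Position 4 ('c'): no match needed
  Position 5 ('e'): no match needed
  Position 6 ('c'): no match needed
  Position 7 ('d'): matches sub[2] = 'd'
  Position 8 ('a'): no match needed
  Position 9 ('b'): no match needed
All 3 characters matched => is a subsequence

1


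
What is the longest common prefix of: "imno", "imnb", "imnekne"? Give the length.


Words: imno, imnb, imnekne
  Position 0: all 'i' => match
  Position 1: all 'm' => match
  Position 2: all 'n' => match
  Position 3: ('o', 'b', 'e') => mismatch, stop
LCP = "imn" (length 3)

3


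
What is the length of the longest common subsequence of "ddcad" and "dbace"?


LCS of "ddcad" and "dbace"
DP table:
           d    b    a    c    e
      0    0    0    0    0    0
  d   0    1    1    1    1    1
  d   0    1    1    1    1    1
  c   0    1    1    1    2    2
  a   0    1    1    2    2    2
  d   0    1    1    2    2    2
LCS length = dp[5][5] = 2

2


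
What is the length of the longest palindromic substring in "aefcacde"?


Input: "aefcacde"
Checking substrings for palindromes:
  [3:6] "cac" (len 3) => palindrome
Longest palindromic substring: "cac" with length 3

3


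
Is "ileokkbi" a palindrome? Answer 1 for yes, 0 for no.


Input: ileokkbi
Reversed: ibkkoeli
  Compare pos 0 ('i') with pos 7 ('i'): match
  Compare pos 1 ('l') with pos 6 ('b'): MISMATCH
  Compare pos 2 ('e') with pos 5 ('k'): MISMATCH
  Compare pos 3 ('o') with pos 4 ('k'): MISMATCH
Result: not a palindrome

0


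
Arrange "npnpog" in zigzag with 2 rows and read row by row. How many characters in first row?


Zigzag "npnpog" into 2 rows:
Placing characters:
  'n' => row 0
  'p' => row 1
  'n' => row 0
  'p' => row 1
  'o' => row 0
  'g' => row 1
Rows:
  Row 0: "nno"
  Row 1: "ppg"
First row length: 3

3


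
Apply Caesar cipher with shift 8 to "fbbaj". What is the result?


Caesar cipher: shift "fbbaj" by 8
  'f' (pos 5) + 8 = pos 13 = 'n'
  'b' (pos 1) + 8 = pos 9 = 'j'
  'b' (pos 1) + 8 = pos 9 = 'j'
  'a' (pos 0) + 8 = pos 8 = 'i'
  'j' (pos 9) + 8 = pos 17 = 'r'
Result: njjir

njjir


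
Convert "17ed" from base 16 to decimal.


Input: "17ed" in base 16
Positional expansion:
  Digit '1' (value 1) x 16^3 = 4096
  Digit '7' (value 7) x 16^2 = 1792
  Digit 'e' (value 14) x 16^1 = 224
  Digit 'd' (value 13) x 16^0 = 13
Sum = 6125

6125


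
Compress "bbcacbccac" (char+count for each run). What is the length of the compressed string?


Input: bbcacbccac
Runs:
  'b' x 2 => "b2"
  'c' x 1 => "c1"
  'a' x 1 => "a1"
  'c' x 1 => "c1"
  'b' x 1 => "b1"
  'c' x 2 => "c2"
  'a' x 1 => "a1"
  'c' x 1 => "c1"
Compressed: "b2c1a1c1b1c2a1c1"
Compressed length: 16

16


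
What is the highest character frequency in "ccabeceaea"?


Input: ccabeceaea
Character counts:
  'a': 3
  'b': 1
  'c': 3
  'e': 3
Maximum frequency: 3

3


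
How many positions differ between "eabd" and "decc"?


Comparing "eabd" and "decc" position by position:
  Position 0: 'e' vs 'd' => DIFFER
  Position 1: 'a' vs 'e' => DIFFER
  Position 2: 'b' vs 'c' => DIFFER
  Position 3: 'd' vs 'c' => DIFFER
Positions that differ: 4

4


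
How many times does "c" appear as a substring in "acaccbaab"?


Searching for "c" in "acaccbaab"
Scanning each position:
  Position 0: "a" => no
  Position 1: "c" => MATCH
  Position 2: "a" => no
  Position 3: "c" => MATCH
  Position 4: "c" => MATCH
  Position 5: "b" => no
  Position 6: "a" => no
  Position 7: "a" => no
  Position 8: "b" => no
Total occurrences: 3

3


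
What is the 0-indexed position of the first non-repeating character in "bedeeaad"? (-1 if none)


Input: bedeeaad
Character frequencies:
  'a': 2
  'b': 1
  'd': 2
  'e': 3
Scanning left to right for freq == 1:
  Position 0 ('b'): unique! => answer = 0

0


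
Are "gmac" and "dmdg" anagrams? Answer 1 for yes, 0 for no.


Strings: "gmac", "dmdg"
Sorted first:  acgm
Sorted second: ddgm
Differ at position 0: 'a' vs 'd' => not anagrams

0


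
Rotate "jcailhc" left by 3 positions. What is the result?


Input: "jcailhc", rotate left by 3
First 3 characters: "jca"
Remaining characters: "ilhc"
Concatenate remaining + first: "ilhc" + "jca" = "ilhcjca"

ilhcjca


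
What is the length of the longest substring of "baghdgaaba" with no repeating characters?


Input: "baghdgaaba"
Sliding window (track last position of each char):
  Position 0 ('b'): window [0,0] length 1 -- new best
  Position 1 ('a'): window [0,1] length 2 -- new best
  Position 2 ('g'): window [0,2] length 3 -- new best
  Position 3 ('h'): window [0,3] length 4 -- new best
  Position 4 ('d'): window [0,4] length 5 -- new best
  Position 5 ('g'): repeat (last at 2), move window start to 3
  Position 5 ('g'): window [3,5] length 3
  Position 6 ('a'): window [3,6] length 4
  Position 7 ('a'): repeat (last at 6), move window start to 7
  Position 7 ('a'): window [7,7] length 1
  Position 8 ('b'): window [7,8] length 2
  Position 9 ('a'): repeat (last at 7), move window start to 8
  Position 9 ('a'): window [8,9] length 2
Longest substring with no repeats: "baghd" with length 5

5


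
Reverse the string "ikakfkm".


Input: ikakfkm
Reading characters right to left:
  Position 6: 'm'
  Position 5: 'k'
  Position 4: 'f'
  Position 3: 'k'
  Position 2: 'a'
  Position 1: 'k'
  Position 0: 'i'
Reversed: mkfkaki

mkfkaki


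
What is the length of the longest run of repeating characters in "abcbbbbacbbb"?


Input: "abcbbbbacbbb"
Scanning for longest run:
  Position 1 ('b'): new char, reset run to 1
  Position 2 ('c'): new char, reset run to 1
  Position 3 ('b'): new char, reset run to 1
  Position 4 ('b'): continues run of 'b', length=2
  Position 5 ('b'): continues run of 'b', length=3
  Position 6 ('b'): continues run of 'b', length=4
  Position 7 ('a'): new char, reset run to 1
  Position 8 ('c'): new char, reset run to 1
  Position 9 ('b'): new char, reset run to 1
  Position 10 ('b'): continues run of 'b', length=2
  Position 11 ('b'): continues run of 'b', length=3
Longest run: 'b' with length 4

4


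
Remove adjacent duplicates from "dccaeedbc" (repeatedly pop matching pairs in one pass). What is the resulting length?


Input: dccaeedbc
Stack-based adjacent duplicate removal:
  Read 'd': push. Stack: d
  Read 'c': push. Stack: dc
  Read 'c': matches stack top 'c' => pop. Stack: d
  Read 'a': push. Stack: da
  Read 'e': push. Stack: dae
  Read 'e': matches stack top 'e' => pop. Stack: da
  Read 'd': push. Stack: dad
  Read 'b': push. Stack: dadb
  Read 'c': push. Stack: dadbc
Final stack: "dadbc" (length 5)

5


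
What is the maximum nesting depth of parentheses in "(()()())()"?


Input: "(()()())()"
Tracking depth:
  Position 0 '(': depth becomes 1
  Position 1 '(': depth becomes 2
  Position 2 ')': depth becomes 1
  Position 3 '(': depth becomes 2
  Position 4 ')': depth becomes 1
  Position 5 '(': depth becomes 2
  Position 6 ')': depth becomes 1
  Position 7 ')': depth becomes 0
  Position 8 '(': depth becomes 1
  Position 9 ')': depth becomes 0
Maximum depth reached: 2

2


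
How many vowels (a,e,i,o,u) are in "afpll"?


Input: afpll
Checking each character:
  'a' at position 0: vowel (running total: 1)
  'f' at position 1: consonant
  'p' at position 2: consonant
  'l' at position 3: consonant
  'l' at position 4: consonant
Total vowels: 1

1


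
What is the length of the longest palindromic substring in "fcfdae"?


Input: "fcfdae"
Checking substrings for palindromes:
  [0:3] "fcf" (len 3) => palindrome
Longest palindromic substring: "fcf" with length 3

3


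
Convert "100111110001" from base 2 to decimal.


Input: "100111110001" in base 2
Positional expansion:
  Digit '1' (value 1) x 2^11 = 2048
  Digit '0' (value 0) x 2^10 = 0
  Digit '0' (value 0) x 2^9 = 0
  Digit '1' (value 1) x 2^8 = 256
  Digit '1' (value 1) x 2^7 = 128
  Digit '1' (value 1) x 2^6 = 64
  Digit '1' (value 1) x 2^5 = 32
  Digit '1' (value 1) x 2^4 = 16
  Digit '0' (value 0) x 2^3 = 0
  Digit '0' (value 0) x 2^2 = 0
  Digit '0' (value 0) x 2^1 = 0
  Digit '1' (value 1) x 2^0 = 1
Sum = 2545

2545


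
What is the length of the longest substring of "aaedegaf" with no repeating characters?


Input: "aaedegaf"
Sliding window (track last position of each char):
  Position 0 ('a'): window [0,0] length 1 -- new best
  Position 1 ('a'): repeat (last at 0), move window start to 1
  Position 1 ('a'): window [1,1] length 1
  Position 2 ('e'): window [1,2] length 2 -- new best
  Position 3 ('d'): window [1,3] length 3 -- new best
  Position 4 ('e'): repeat (last at 2), move window start to 3
  Position 4 ('e'): window [3,4] length 2
  Position 5 ('g'): window [3,5] length 3
  Position 6 ('a'): window [3,6] length 4 -- new best
  Position 7 ('f'): window [3,7] length 5 -- new best
Longest substring with no repeats: "degaf" with length 5

5


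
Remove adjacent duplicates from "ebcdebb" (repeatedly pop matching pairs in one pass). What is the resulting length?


Input: ebcdebb
Stack-based adjacent duplicate removal:
  Read 'e': push. Stack: e
  Read 'b': push. Stack: eb
  Read 'c': push. Stack: ebc
  Read 'd': push. Stack: ebcd
  Read 'e': push. Stack: ebcde
  Read 'b': push. Stack: ebcdeb
  Read 'b': matches stack top 'b' => pop. Stack: ebcde
Final stack: "ebcde" (length 5)

5


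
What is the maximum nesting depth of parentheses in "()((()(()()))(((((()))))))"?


Input: "()((()(()()))(((((()))))))"
Tracking depth:
  Position 0 '(': depth becomes 1
  Position 1 ')': depth becomes 0
  Position 2 '(': depth becomes 1
  Position 3 '(': depth becomes 2
  Position 4 '(': depth becomes 3
  Position 5 ')': depth becomes 2
  Position 6 '(': depth becomes 3
  Position 7 '(': depth becomes 4
  Position 8 ')': depth becomes 3
  Position 9 '(': depth becomes 4
  Position 10 ')': depth becomes 3
  Position 11 ')': depth becomes 2
  Position 12 ')': depth becomes 1
  Position 13 '(': depth becomes 2
  Position 14 '(': depth becomes 3
  Position 15 '(': depth becomes 4
  Position 16 '(': depth becomes 5
  Position 17 '(': depth becomes 6
  Position 18 '(': depth becomes 7
  Position 19 ')': depth becomes 6
  Position 20 ')': depth becomes 5
  Position 21 ')': depth becomes 4
  Position 22 ')': depth becomes 3
  Position 23 ')': depth becomes 2
  Position 24 ')': depth becomes 1
  Position 25 ')': depth becomes 0
Maximum depth reached: 7

7
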